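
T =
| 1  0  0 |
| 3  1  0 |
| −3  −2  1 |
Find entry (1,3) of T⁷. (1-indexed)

0

T = I + N where N = [[0, 0, 0], [3, 0, 0], [−3, −2, 0]] is strictly lower-triangular, so N³ = 0.
(I + N)⁷ = I + 7·N + 21·N² = [[1, 0, 0], [21, 1, 0], [−147, −14, 1]].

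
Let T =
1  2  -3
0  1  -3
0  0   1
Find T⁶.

T = I + N where N = [[0, 2, -3], [0, 0, -3], [0, 0, 0]] is strictly upper-triangular, so N³ = 0.
(I + N)⁶ = I + 6·N + 15·N² = [[1, 12, -108], [0, 1, -18], [0, 0, 1]].

[[1, 12, -108], [0, 1, -18], [0, 0, 1]]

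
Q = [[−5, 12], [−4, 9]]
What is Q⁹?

tr Q = 4 and det Q = 3, so the characteristic polynomial is λ² − (4)λ + (3) with roots 1 and 3.
Eigenvectors give P = [[2, −3], [1, −2]] with P⁻¹ = [[2, −3], [1, −2]], and Q = P·diag(1, 3)·P⁻¹.
Then Q⁹ = P·diag(1, 19683)·P⁻¹ = [[2, −59049], [1, −39366]] · [[2, −3], [1, −2]] = [[−59045, 118092], [−39364, 78729]].

[[−59045, 118092], [−39364, 78729]]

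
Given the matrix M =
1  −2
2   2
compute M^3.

[[−15, −6], [6, −12]]

M^2 = [[−3, −6], [6, 0]]
M^3 = [[−15, −6], [6, −12]]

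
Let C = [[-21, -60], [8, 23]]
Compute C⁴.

[[-399, -1200], [160, 481]]

tr C = 2 and det C = -3, so the characteristic polynomial is λ² − (2)λ + (-3) with roots 3 and -1.
Eigenvectors give P = [[5, 3], [-2, -1]] with P⁻¹ = [[-1, -3], [2, 5]], and C = P·diag(3, -1)·P⁻¹.
Then C⁴ = P·diag(81, 1)·P⁻¹ = [[405, 3], [-162, -1]] · [[-1, -3], [2, 5]] = [[-399, -1200], [160, 481]].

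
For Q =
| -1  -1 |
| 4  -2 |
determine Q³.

Q² = [[-3, 3], [-12, 0]]
Q³ = [[15, -3], [12, 12]]

[[15, -3], [12, 12]]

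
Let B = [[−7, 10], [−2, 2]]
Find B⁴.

tr B = −5 and det B = 6, so the characteristic polynomial is λ² − (−5)λ + (6) with roots −3 and −2.
Eigenvectors give P = [[5, −2], [2, −1]] with P⁻¹ = [[1, −2], [2, −5]], and B = P·diag(−3, −2)·P⁻¹.
Then B⁴ = P·diag(81, 16)·P⁻¹ = [[405, −32], [162, −16]] · [[1, −2], [2, −5]] = [[341, −650], [130, −244]].

[[341, −650], [130, −244]]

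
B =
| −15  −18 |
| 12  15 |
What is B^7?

[[−10935, −13122], [8748, 10935]]

tr B = 0 and det B = −9, so the characteristic polynomial is λ² − (0)λ + (−9) with roots −3 and 3.
Eigenvectors give P = [[3, −1], [−2, 1]] with P⁻¹ = [[1, 1], [2, 3]], and B = P·diag(−3, 3)·P⁻¹.
Then B^7 = P·diag(−2187, 2187)·P⁻¹ = [[−6561, −2187], [4374, 2187]] · [[1, 1], [2, 3]] = [[−10935, −13122], [8748, 10935]].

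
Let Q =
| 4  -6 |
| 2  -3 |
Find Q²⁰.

Q² = Q (a projection; rank 1, trace 1), so Q²⁰ = Q.

[[4, -6], [2, -3]]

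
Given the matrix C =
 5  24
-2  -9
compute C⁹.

tr C = -4 and det C = 3, so the characteristic polynomial is λ² − (-4)λ + (3) with roots -1 and -3.
Eigenvectors give P = [[4, -3], [-1, 1]] with P⁻¹ = [[1, 3], [1, 4]], and C = P·diag(-1, -3)·P⁻¹.
Then C⁹ = P·diag(-1, -19683)·P⁻¹ = [[-4, 59049], [1, -19683]] · [[1, 3], [1, 4]] = [[59045, 236184], [-19682, -78729]].

[[59045, 236184], [-19682, -78729]]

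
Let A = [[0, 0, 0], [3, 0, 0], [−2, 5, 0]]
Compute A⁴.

[[0, 0, 0], [0, 0, 0], [0, 0, 0]]

A is strictly triangular, hence nilpotent: A³ = 0, so A⁴ = 0.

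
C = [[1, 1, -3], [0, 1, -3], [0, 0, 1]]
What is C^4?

[[1, 4, -30], [0, 1, -12], [0, 0, 1]]

C = I + N where N = [[0, 1, -3], [0, 0, -3], [0, 0, 0]] is strictly upper-triangular, so N^3 = 0.
(I + N)^4 = I + 4·N + 6·N^2 = [[1, 4, -30], [0, 1, -12], [0, 0, 1]].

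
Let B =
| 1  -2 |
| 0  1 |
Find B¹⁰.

[[1, -20], [0, 1]]

B = I + N where N = [[0, -2], [0, 0]] is strictly upper-triangular, so N² = 0.
(I + N)¹⁰ = I + 10·N = [[1, -20], [0, 1]].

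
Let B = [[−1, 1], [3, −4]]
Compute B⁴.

B² = [[4, −5], [−15, 19]]
B³ = [[−19, 24], [72, −91]]
B⁴ = [[91, −115], [−345, 436]]

[[91, −115], [−345, 436]]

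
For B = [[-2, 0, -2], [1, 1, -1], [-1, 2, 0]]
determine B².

[[6, -4, 4], [0, -1, -3], [4, 2, 0]]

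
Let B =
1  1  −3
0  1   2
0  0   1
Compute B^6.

[[1, 6, 12], [0, 1, 12], [0, 0, 1]]

B = I + N where N = [[0, 1, −3], [0, 0, 2], [0, 0, 0]] is strictly upper-triangular, so N^3 = 0.
(I + N)^6 = I + 6·N + 15·N^2 = [[1, 6, 12], [0, 1, 12], [0, 0, 1]].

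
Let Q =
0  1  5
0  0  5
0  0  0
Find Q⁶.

Q is strictly triangular, hence nilpotent: Q³ = 0, so Q⁶ = 0.

[[0, 0, 0], [0, 0, 0], [0, 0, 0]]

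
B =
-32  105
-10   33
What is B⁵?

tr B = 1 and det B = -6, so the characteristic polynomial is λ² − (1)λ + (-6) with roots -2 and 3.
Eigenvectors give P = [[7, 3], [2, 1]] with P⁻¹ = [[1, -3], [-2, 7]], and B = P·diag(-2, 3)·P⁻¹.
Then B⁵ = P·diag(-32, 243)·P⁻¹ = [[-224, 729], [-64, 243]] · [[1, -3], [-2, 7]] = [[-1682, 5775], [-550, 1893]].

[[-1682, 5775], [-550, 1893]]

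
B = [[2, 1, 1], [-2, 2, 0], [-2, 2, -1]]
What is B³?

B² = [[0, 6, 1], [-8, 2, -2], [-6, 0, -1]]
B³ = [[-14, 14, -1], [-16, -8, -6], [-10, -8, -5]]

[[-14, 14, -1], [-16, -8, -6], [-10, -8, -5]]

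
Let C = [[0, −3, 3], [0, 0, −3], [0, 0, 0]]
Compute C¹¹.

[[0, 0, 0], [0, 0, 0], [0, 0, 0]]

C is strictly triangular, hence nilpotent: C³ = 0, so C¹¹ = 0.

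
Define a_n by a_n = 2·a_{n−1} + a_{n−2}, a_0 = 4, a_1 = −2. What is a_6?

−24

With companion matrix Q = [[2, 1], [1, 0]], [a_n, a_{n−1}]ᵀ = Q·[a_{n−1}, a_{n−2}]ᵀ, so [a_6, a_5]ᵀ = Q^5·[a_1, a_0]ᵀ.
Q^5 = [[70, 29], [29, 12]], giving [a_6, a_5]ᵀ = [[−24], [−10]].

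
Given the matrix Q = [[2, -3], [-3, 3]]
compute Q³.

Q² = [[13, -15], [-15, 18]]
Q³ = [[71, -84], [-84, 99]]

[[71, -84], [-84, 99]]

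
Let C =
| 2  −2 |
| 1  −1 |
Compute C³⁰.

C² = C (a projection; rank 1, trace 1), so C³⁰ = C.

[[2, −2], [1, −1]]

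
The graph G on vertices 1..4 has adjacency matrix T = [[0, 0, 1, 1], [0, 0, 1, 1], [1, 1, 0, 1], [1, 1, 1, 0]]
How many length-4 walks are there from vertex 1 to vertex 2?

The number of length-4 walks from vertex 1 to vertex 2 is entry (1,2) of T⁴, where T is the adjacency matrix.
T² = [[2, 2, 1, 1], [2, 2, 1, 1], [1, 1, 3, 2], [1, 1, 2, 3]]
T³ = [[2, 2, 5, 5], [2, 2, 5, 5], [5, 5, 4, 5], [5, 5, 5, 4]]
T⁴ = [[10, 10, 9, 9], [10, 10, 9, 9], [9, 9, 15, 14], [9, 9, 14, 15]]

10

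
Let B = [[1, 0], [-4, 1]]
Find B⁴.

[[1, 0], [-16, 1]]

B = I + N where N = [[0, 0], [-4, 0]] is strictly lower-triangular, so N² = 0.
(I + N)⁴ = I + 4·N = [[1, 0], [-16, 1]].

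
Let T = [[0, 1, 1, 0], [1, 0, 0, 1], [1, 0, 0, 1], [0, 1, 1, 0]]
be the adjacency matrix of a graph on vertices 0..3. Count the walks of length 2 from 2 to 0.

The number of length-2 walks from vertex 2 to vertex 0 is entry (2,0) of T^2, where T is the adjacency matrix.
T^2 = [[2, 0, 0, 2], [0, 2, 2, 0], [0, 2, 2, 0], [2, 0, 0, 2]]

0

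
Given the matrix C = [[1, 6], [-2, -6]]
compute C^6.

tr C = -5 and det C = 6, so the characteristic polynomial is λ² − (-5)λ + (6) with roots -3 and -2.
Eigenvectors give P = [[-3, -2], [2, 1]] with P⁻¹ = [[1, 2], [-2, -3]], and C = P·diag(-3, -2)·P⁻¹.
Then C^6 = P·diag(729, 64)·P⁻¹ = [[-2187, -128], [1458, 64]] · [[1, 2], [-2, -3]] = [[-1931, -3990], [1330, 2724]].

[[-1931, -3990], [1330, 2724]]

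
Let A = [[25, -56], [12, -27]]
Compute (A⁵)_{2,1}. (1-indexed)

tr A = -2 and det A = -3, so the characteristic polynomial is λ² − (-2)λ + (-3) with roots -3 and 1.
Eigenvectors give P = [[2, 7], [1, 3]] with P⁻¹ = [[-3, 7], [1, -2]], and A = P·diag(-3, 1)·P⁻¹.
Then A⁵ = P·diag(-243, 1)·P⁻¹ = [[-486, 7], [-243, 3]] · [[-3, 7], [1, -2]] = [[1465, -3416], [732, -1707]].

732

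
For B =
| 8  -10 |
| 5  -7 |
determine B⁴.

tr B = 1 and det B = -6, so the characteristic polynomial is λ² − (1)λ + (-6) with roots -2 and 3.
Eigenvectors give P = [[1, -2], [1, -1]] with P⁻¹ = [[-1, 2], [-1, 1]], and B = P·diag(-2, 3)·P⁻¹.
Then B⁴ = P·diag(16, 81)·P⁻¹ = [[16, -162], [16, -81]] · [[-1, 2], [-1, 1]] = [[146, -130], [65, -49]].

[[146, -130], [65, -49]]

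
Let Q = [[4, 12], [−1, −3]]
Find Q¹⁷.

[[4, 12], [−1, −3]]

Q² = Q (a projection; rank 1, trace 1), so Q¹⁷ = Q.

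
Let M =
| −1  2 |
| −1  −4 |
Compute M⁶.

[[−601, −1330], [665, 1394]]

tr M = −5 and det M = 6, so the characteristic polynomial is λ² − (−5)λ + (6) with roots −2 and −3.
Eigenvectors give P = [[−2, 1], [1, −1]] with P⁻¹ = [[−1, −1], [−1, −2]], and M = P·diag(−2, −3)·P⁻¹.
Then M⁶ = P·diag(64, 729)·P⁻¹ = [[−128, 729], [64, −729]] · [[−1, −1], [−1, −2]] = [[−601, −1330], [665, 1394]].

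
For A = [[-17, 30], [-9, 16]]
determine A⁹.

tr A = -1 and det A = -2, so the characteristic polynomial is λ² − (-1)λ + (-2) with roots -2 and 1.
Eigenvectors give P = [[-2, -5], [-1, -3]] with P⁻¹ = [[-3, 5], [1, -2]], and A = P·diag(-2, 1)·P⁻¹.
Then A⁹ = P·diag(-512, 1)·P⁻¹ = [[1024, -5], [512, -3]] · [[-3, 5], [1, -2]] = [[-3077, 5130], [-1539, 2566]].

[[-3077, 5130], [-1539, 2566]]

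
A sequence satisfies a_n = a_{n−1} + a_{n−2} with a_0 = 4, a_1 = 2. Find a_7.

With companion matrix T = [[1, 1], [1, 0]], [a_n, a_{n−1}]ᵀ = T·[a_{n−1}, a_{n−2}]ᵀ, so [a_7, a_6]ᵀ = T⁶·[a_1, a_0]ᵀ.
T⁶ = [[13, 8], [8, 5]], giving [a_7, a_6]ᵀ = [[58], [36]].

58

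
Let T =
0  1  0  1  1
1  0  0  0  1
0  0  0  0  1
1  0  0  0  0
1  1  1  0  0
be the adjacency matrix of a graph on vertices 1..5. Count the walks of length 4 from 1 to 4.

The number of length-4 walks from vertex 1 to vertex 4 is entry (1,4) of T⁴, where T is the adjacency matrix.
T² = [[3, 1, 1, 0, 1], [1, 2, 1, 1, 1], [1, 1, 1, 0, 0], [0, 1, 0, 1, 1], [1, 1, 0, 1, 3]]
T³ = [[2, 4, 1, 3, 5], [4, 2, 1, 1, 4], [1, 1, 0, 1, 3], [3, 1, 1, 0, 1], [5, 4, 3, 1, 2]]
T⁴ = [[12, 7, 5, 2, 7], [7, 8, 4, 4, 7], [5, 4, 3, 1, 2], [2, 4, 1, 3, 5], [7, 7, 2, 5, 12]]

2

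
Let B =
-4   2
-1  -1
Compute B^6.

tr B = -5 and det B = 6, so the characteristic polynomial is λ² − (-5)λ + (6) with roots -2 and -3.
Eigenvectors give P = [[1, 2], [1, 1]] with P⁻¹ = [[-1, 2], [1, -1]], and B = P·diag(-2, -3)·P⁻¹.
Then B^6 = P·diag(64, 729)·P⁻¹ = [[64, 1458], [64, 729]] · [[-1, 2], [1, -1]] = [[1394, -1330], [665, -601]].

[[1394, -1330], [665, -601]]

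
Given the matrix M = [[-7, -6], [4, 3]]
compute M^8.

[[19681, 19680], [-13120, -13119]]

tr M = -4 and det M = 3, so the characteristic polynomial is λ² − (-4)λ + (3) with roots -3 and -1.
Eigenvectors give P = [[-3, -1], [2, 1]] with P⁻¹ = [[-1, -1], [2, 3]], and M = P·diag(-3, -1)·P⁻¹.
Then M^8 = P·diag(6561, 1)·P⁻¹ = [[-19683, -1], [13122, 1]] · [[-1, -1], [2, 3]] = [[19681, 19680], [-13120, -13119]].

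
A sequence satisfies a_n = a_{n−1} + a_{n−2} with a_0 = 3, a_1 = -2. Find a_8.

With companion matrix A = [[1, 1], [1, 0]], [a_n, a_{n−1}]ᵀ = A·[a_{n−1}, a_{n−2}]ᵀ, so [a_8, a_7]ᵀ = A^7·[a_1, a_0]ᵀ.
A^7 = [[21, 13], [13, 8]], giving [a_8, a_7]ᵀ = [[-3], [-2]].

-3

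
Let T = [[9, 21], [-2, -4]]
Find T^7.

[[14541, 43239], [-4118, -12226]]

tr T = 5 and det T = 6, so the characteristic polynomial is λ² − (5)λ + (6) with roots 2 and 3.
Eigenvectors give P = [[3, 7], [-1, -2]] with P⁻¹ = [[-2, -7], [1, 3]], and T = P·diag(2, 3)·P⁻¹.
Then T^7 = P·diag(128, 2187)·P⁻¹ = [[384, 15309], [-128, -4374]] · [[-2, -7], [1, 3]] = [[14541, 43239], [-4118, -12226]].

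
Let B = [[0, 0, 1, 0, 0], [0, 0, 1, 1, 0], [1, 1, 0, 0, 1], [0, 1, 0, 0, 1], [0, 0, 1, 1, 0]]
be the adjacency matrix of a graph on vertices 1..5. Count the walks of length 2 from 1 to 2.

The number of length-2 walks from vertex 1 to vertex 2 is entry (1,2) of B^2, where B is the adjacency matrix.
B^2 = [[1, 1, 0, 0, 1], [1, 2, 0, 0, 2], [0, 0, 3, 2, 0], [0, 0, 2, 2, 0], [1, 2, 0, 0, 2]]

1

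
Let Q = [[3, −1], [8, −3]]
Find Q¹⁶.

Q² = I (check: tr Q = 0 and det Q = −1), so Q¹⁶ = I since 16 is even.

[[1, 0], [0, 1]]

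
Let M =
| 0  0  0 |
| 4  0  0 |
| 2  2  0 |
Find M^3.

[[0, 0, 0], [0, 0, 0], [0, 0, 0]]

M is strictly triangular, hence nilpotent: M^3 = 0, so M^3 = 0.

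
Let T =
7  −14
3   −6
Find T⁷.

T² = T (a projection; rank 1, trace 1), so T⁷ = T.

[[7, −14], [3, −6]]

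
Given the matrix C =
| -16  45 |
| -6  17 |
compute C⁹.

[[-2566, 7695], [-1026, 3077]]

tr C = 1 and det C = -2, so the characteristic polynomial is λ² − (1)λ + (-2) with roots 2 and -1.
Eigenvectors give P = [[-5, 3], [-2, 1]] with P⁻¹ = [[1, -3], [2, -5]], and C = P·diag(2, -1)·P⁻¹.
Then C⁹ = P·diag(512, -1)·P⁻¹ = [[-2560, -3], [-1024, -1]] · [[1, -3], [2, -5]] = [[-2566, 7695], [-1026, 3077]].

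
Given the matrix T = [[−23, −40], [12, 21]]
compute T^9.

tr T = −2 and det T = −3, so the characteristic polynomial is λ² − (−2)λ + (−3) with roots −3 and 1.
Eigenvectors give P = [[2, 5], [−1, −3]] with P⁻¹ = [[3, 5], [−1, −2]], and T = P·diag(−3, 1)·P⁻¹.
Then T^9 = P·diag(−19683, 1)·P⁻¹ = [[−39366, 5], [19683, −3]] · [[3, 5], [−1, −2]] = [[−118103, −196840], [59052, 98421]].

[[−118103, −196840], [59052, 98421]]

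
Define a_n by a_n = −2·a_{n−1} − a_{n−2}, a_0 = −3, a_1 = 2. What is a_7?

With companion matrix B = [[−2, −1], [1, 0]], [a_n, a_{n−1}]ᵀ = B·[a_{n−1}, a_{n−2}]ᵀ, so [a_7, a_6]ᵀ = B^6·[a_1, a_0]ᵀ.
B^6 = [[7, 6], [−6, −5]], giving [a_7, a_6]ᵀ = [[−4], [3]].

−4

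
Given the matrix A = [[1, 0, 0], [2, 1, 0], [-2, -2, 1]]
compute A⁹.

[[1, 0, 0], [18, 1, 0], [-162, -18, 1]]

A = I + N where N = [[0, 0, 0], [2, 0, 0], [-2, -2, 0]] is strictly lower-triangular, so N³ = 0.
(I + N)⁹ = I + 9·N + 36·N² = [[1, 0, 0], [18, 1, 0], [-162, -18, 1]].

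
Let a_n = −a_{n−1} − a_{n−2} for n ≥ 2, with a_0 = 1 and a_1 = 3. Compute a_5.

With companion matrix A = [[−1, −1], [1, 0]], [a_n, a_{n−1}]ᵀ = A·[a_{n−1}, a_{n−2}]ᵀ, so [a_5, a_4]ᵀ = A⁴·[a_1, a_0]ᵀ.
A⁴ = [[−1, −1], [1, 0]], giving [a_5, a_4]ᵀ = [[−4], [3]].

−4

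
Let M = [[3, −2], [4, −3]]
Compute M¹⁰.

[[1, 0], [0, 1]]

M² = I (check: tr M = 0 and det M = −1), so M¹⁰ = I since 10 is even.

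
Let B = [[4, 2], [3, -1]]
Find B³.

B² = [[22, 6], [9, 7]]
B³ = [[106, 38], [57, 11]]

[[106, 38], [57, 11]]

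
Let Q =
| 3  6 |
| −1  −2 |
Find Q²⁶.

[[3, 6], [−1, −2]]

Q² = Q (a projection; rank 1, trace 1), so Q²⁶ = Q.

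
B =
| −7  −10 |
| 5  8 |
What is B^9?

tr B = 1 and det B = −6, so the characteristic polynomial is λ² − (1)λ + (−6) with roots −2 and 3.
Eigenvectors give P = [[−2, −1], [1, 1]] with P⁻¹ = [[−1, −1], [1, 2]], and B = P·diag(−2, 3)·P⁻¹.
Then B^9 = P·diag(−512, 19683)·P⁻¹ = [[1024, −19683], [−512, 19683]] · [[−1, −1], [1, 2]] = [[−20707, −40390], [20195, 39878]].

[[−20707, −40390], [20195, 39878]]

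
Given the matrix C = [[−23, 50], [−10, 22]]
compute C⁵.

tr C = −1 and det C = −6, so the characteristic polynomial is λ² − (−1)λ + (−6) with roots −3 and 2.
Eigenvectors give P = [[−5, 2], [−2, 1]] with P⁻¹ = [[−1, 2], [−2, 5]], and C = P·diag(−3, 2)·P⁻¹.
Then C⁵ = P·diag(−243, 32)·P⁻¹ = [[1215, 64], [486, 32]] · [[−1, 2], [−2, 5]] = [[−1343, 2750], [−550, 1132]].

[[−1343, 2750], [−550, 1132]]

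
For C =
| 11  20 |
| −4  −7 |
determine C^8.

tr C = 4 and det C = 3, so the characteristic polynomial is λ² − (4)λ + (3) with roots 1 and 3.
Eigenvectors give P = [[−2, 5], [1, −2]] with P⁻¹ = [[2, 5], [1, 2]], and C = P·diag(1, 3)·P⁻¹.
Then C^8 = P·diag(1, 6561)·P⁻¹ = [[−2, 32805], [1, −13122]] · [[2, 5], [1, 2]] = [[32801, 65600], [−13120, −26239]].

[[32801, 65600], [−13120, −26239]]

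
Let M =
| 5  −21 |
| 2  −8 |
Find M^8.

tr M = −3 and det M = 2, so the characteristic polynomial is λ² − (−3)λ + (2) with roots −1 and −2.
Eigenvectors give P = [[7, −3], [2, −1]] with P⁻¹ = [[1, −3], [2, −7]], and M = P·diag(−1, −2)·P⁻¹.
Then M^8 = P·diag(1, 256)·P⁻¹ = [[7, −768], [2, −256]] · [[1, −3], [2, −7]] = [[−1529, 5355], [−510, 1786]].

[[−1529, 5355], [−510, 1786]]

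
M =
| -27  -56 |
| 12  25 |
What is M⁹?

[[-137787, -275576], [59052, 118105]]

tr M = -2 and det M = -3, so the characteristic polynomial is λ² − (-2)λ + (-3) with roots -3 and 1.
Eigenvectors give P = [[7, -2], [-3, 1]] with P⁻¹ = [[1, 2], [3, 7]], and M = P·diag(-3, 1)·P⁻¹.
Then M⁹ = P·diag(-19683, 1)·P⁻¹ = [[-137781, -2], [59049, 1]] · [[1, 2], [3, 7]] = [[-137787, -275576], [59052, 118105]].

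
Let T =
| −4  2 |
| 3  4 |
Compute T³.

T² = [[22, 0], [0, 22]]
T³ = [[−88, 44], [66, 88]]

[[−88, 44], [66, 88]]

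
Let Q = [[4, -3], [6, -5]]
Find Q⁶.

[[-62, 63], [-126, 127]]

tr Q = -1 and det Q = -2, so the characteristic polynomial is λ² − (-1)λ + (-2) with roots 1 and -2.
Eigenvectors give P = [[-1, 1], [-1, 2]] with P⁻¹ = [[-2, 1], [-1, 1]], and Q = P·diag(1, -2)·P⁻¹.
Then Q⁶ = P·diag(1, 64)·P⁻¹ = [[-1, 64], [-1, 128]] · [[-2, 1], [-1, 1]] = [[-62, 63], [-126, 127]].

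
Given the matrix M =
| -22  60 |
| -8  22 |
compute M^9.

[[-5632, 15360], [-2048, 5632]]

tr M = 0 and det M = -4, so the characteristic polynomial is λ² − (0)λ + (-4) with roots 2 and -2.
Eigenvectors give P = [[-5, 3], [-2, 1]] with P⁻¹ = [[1, -3], [2, -5]], and M = P·diag(2, -2)·P⁻¹.
Then M^9 = P·diag(512, -512)·P⁻¹ = [[-2560, -1536], [-1024, -512]] · [[1, -3], [2, -5]] = [[-5632, 15360], [-2048, 5632]].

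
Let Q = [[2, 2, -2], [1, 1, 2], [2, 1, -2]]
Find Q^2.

[[2, 4, 4], [7, 5, -4], [1, 3, 2]]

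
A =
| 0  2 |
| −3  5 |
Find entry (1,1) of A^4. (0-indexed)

211

tr A = 5 and det A = 6, so the characteristic polynomial is λ² − (5)λ + (6) with roots 3 and 2.
Eigenvectors give P = [[−2, 1], [−3, 1]] with P⁻¹ = [[1, −1], [3, −2]], and A = P·diag(3, 2)·P⁻¹.
Then A^4 = P·diag(81, 16)·P⁻¹ = [[−162, 16], [−243, 16]] · [[1, −1], [3, −2]] = [[−114, 130], [−195, 211]].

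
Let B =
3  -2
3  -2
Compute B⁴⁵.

[[3, -2], [3, -2]]

B² = B (a projection; rank 1, trace 1), so B⁴⁵ = B.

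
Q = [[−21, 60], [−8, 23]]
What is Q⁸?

[[−32799, 98400], [−13120, 39361]]

tr Q = 2 and det Q = −3, so the characteristic polynomial is λ² − (2)λ + (−3) with roots 3 and −1.
Eigenvectors give P = [[5, −3], [2, −1]] with P⁻¹ = [[−1, 3], [−2, 5]], and Q = P·diag(3, −1)·P⁻¹.
Then Q⁸ = P·diag(6561, 1)·P⁻¹ = [[32805, −3], [13122, −1]] · [[−1, 3], [−2, 5]] = [[−32799, 98400], [−13120, 39361]].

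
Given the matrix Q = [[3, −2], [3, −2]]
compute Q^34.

[[3, −2], [3, −2]]

Q² = Q (a projection; rank 1, trace 1), so Q^34 = Q.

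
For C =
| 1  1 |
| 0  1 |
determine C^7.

C = I + N where N = [[0, 1], [0, 0]] is strictly upper-triangular, so N^2 = 0.
(I + N)^7 = I + 7·N = [[1, 7], [0, 1]].

[[1, 7], [0, 1]]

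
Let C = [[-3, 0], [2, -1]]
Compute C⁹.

tr C = -4 and det C = 3, so the characteristic polynomial is λ² − (-4)λ + (3) with roots -3 and -1.
Eigenvectors give P = [[-1, 0], [1, 1]] with P⁻¹ = [[-1, 0], [1, 1]], and C = P·diag(-3, -1)·P⁻¹.
Then C⁹ = P·diag(-19683, -1)·P⁻¹ = [[19683, 0], [-19683, -1]] · [[-1, 0], [1, 1]] = [[-19683, 0], [19682, -1]].

[[-19683, 0], [19682, -1]]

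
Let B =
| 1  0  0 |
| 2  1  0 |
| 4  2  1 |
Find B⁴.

[[1, 0, 0], [8, 1, 0], [40, 8, 1]]

B = I + N where N = [[0, 0, 0], [2, 0, 0], [4, 2, 0]] is strictly lower-triangular, so N³ = 0.
(I + N)⁴ = I + 4·N + 6·N² = [[1, 0, 0], [8, 1, 0], [40, 8, 1]].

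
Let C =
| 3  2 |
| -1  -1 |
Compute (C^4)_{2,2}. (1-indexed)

C^2 = [[7, 4], [-2, -1]]
C^3 = [[17, 10], [-5, -3]]
C^4 = [[41, 24], [-12, -7]]

-7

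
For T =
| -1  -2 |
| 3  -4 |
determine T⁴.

[[-125, 50], [-75, -50]]

T² = [[-5, 10], [-15, 10]]
T³ = [[35, -30], [45, -10]]
T⁴ = [[-125, 50], [-75, -50]]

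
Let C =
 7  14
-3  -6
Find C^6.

C² = C (a projection; rank 1, trace 1), so C^6 = C.

[[7, 14], [-3, -6]]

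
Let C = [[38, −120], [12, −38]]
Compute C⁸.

tr C = 0 and det C = −4, so the characteristic polynomial is λ² − (0)λ + (−4) with roots −2 and 2.
Eigenvectors give P = [[3, 10], [1, 3]] with P⁻¹ = [[−3, 10], [1, −3]], and C = P·diag(−2, 2)·P⁻¹.
Then C⁸ = P·diag(256, 256)·P⁻¹ = [[768, 2560], [256, 768]] · [[−3, 10], [1, −3]] = [[256, 0], [0, 256]].

[[256, 0], [0, 256]]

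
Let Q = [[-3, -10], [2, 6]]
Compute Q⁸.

[[-1019, -2550], [510, 1276]]

tr Q = 3 and det Q = 2, so the characteristic polynomial is λ² − (3)λ + (2) with roots 1 and 2.
Eigenvectors give P = [[5, 2], [-2, -1]] with P⁻¹ = [[1, 2], [-2, -5]], and Q = P·diag(1, 2)·P⁻¹.
Then Q⁸ = P·diag(1, 256)·P⁻¹ = [[5, 512], [-2, -256]] · [[1, 2], [-2, -5]] = [[-1019, -2550], [510, 1276]].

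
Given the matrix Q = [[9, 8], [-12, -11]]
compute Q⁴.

[[-159, -160], [240, 241]]

tr Q = -2 and det Q = -3, so the characteristic polynomial is λ² − (-2)λ + (-3) with roots -3 and 1.
Eigenvectors give P = [[-2, 1], [3, -1]] with P⁻¹ = [[1, 1], [3, 2]], and Q = P·diag(-3, 1)·P⁻¹.
Then Q⁴ = P·diag(81, 1)·P⁻¹ = [[-162, 1], [243, -1]] · [[1, 1], [3, 2]] = [[-159, -160], [240, 241]].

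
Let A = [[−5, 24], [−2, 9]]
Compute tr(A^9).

tr A = 4 and det A = 3, so the characteristic polynomial is λ² − (4)λ + (3) with roots 3 and 1.
Eigenvectors give P = [[−3, 4], [−1, 1]] with P⁻¹ = [[1, −4], [1, −3]], and A = P·diag(3, 1)·P⁻¹.
Then A^9 = P·diag(19683, 1)·P⁻¹ = [[−59049, 4], [−19683, 1]] · [[1, −4], [1, −3]] = [[−59045, 236184], [−19682, 78729]].

19684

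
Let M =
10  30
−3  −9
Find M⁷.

[[10, 30], [−3, −9]]

M² = M (a projection; rank 1, trace 1), so M⁷ = M.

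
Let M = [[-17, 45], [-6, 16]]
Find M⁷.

tr M = -1 and det M = -2, so the characteristic polynomial is λ² − (-1)λ + (-2) with roots -2 and 1.
Eigenvectors give P = [[-3, -5], [-1, -2]] with P⁻¹ = [[-2, 5], [1, -3]], and M = P·diag(-2, 1)·P⁻¹.
Then M⁷ = P·diag(-128, 1)·P⁻¹ = [[384, -5], [128, -2]] · [[-2, 5], [1, -3]] = [[-773, 1935], [-258, 646]].

[[-773, 1935], [-258, 646]]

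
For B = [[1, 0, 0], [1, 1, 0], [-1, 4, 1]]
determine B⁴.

[[1, 0, 0], [4, 1, 0], [20, 16, 1]]

B = I + N where N = [[0, 0, 0], [1, 0, 0], [-1, 4, 0]] is strictly lower-triangular, so N³ = 0.
(I + N)⁴ = I + 4·N + 6·N² = [[1, 0, 0], [4, 1, 0], [20, 16, 1]].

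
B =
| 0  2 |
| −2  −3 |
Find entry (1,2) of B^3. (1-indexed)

10

B^2 = [[−4, −6], [6, 5]]
B^3 = [[12, 10], [−10, −3]]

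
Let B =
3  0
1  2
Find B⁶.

[[729, 0], [665, 64]]

tr B = 5 and det B = 6, so the characteristic polynomial is λ² − (5)λ + (6) with roots 3 and 2.
Eigenvectors give P = [[−1, 0], [−1, −1]] with P⁻¹ = [[−1, 0], [1, −1]], and B = P·diag(3, 2)·P⁻¹.
Then B⁶ = P·diag(729, 64)·P⁻¹ = [[−729, 0], [−729, −64]] · [[−1, 0], [1, −1]] = [[729, 0], [665, 64]].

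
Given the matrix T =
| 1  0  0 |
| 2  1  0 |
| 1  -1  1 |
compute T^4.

[[1, 0, 0], [8, 1, 0], [-8, -4, 1]]

T = I + N where N = [[0, 0, 0], [2, 0, 0], [1, -1, 0]] is strictly lower-triangular, so N^3 = 0.
(I + N)^4 = I + 4·N + 6·N^2 = [[1, 0, 0], [8, 1, 0], [-8, -4, 1]].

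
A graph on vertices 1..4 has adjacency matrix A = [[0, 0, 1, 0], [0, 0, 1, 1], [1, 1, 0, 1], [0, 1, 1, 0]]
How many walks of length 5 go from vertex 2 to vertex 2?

12

The number of length-5 walks from vertex 2 to vertex 2 is entry (2,2) of A^5, where A is the adjacency matrix.
A^2 = [[1, 1, 0, 1], [1, 2, 1, 1], [0, 1, 3, 1], [1, 1, 1, 2]]
A^3 = [[0, 1, 3, 1], [1, 2, 4, 3], [3, 4, 2, 4], [1, 3, 4, 2]]
A^4 = [[3, 4, 2, 4], [4, 7, 6, 6], [2, 6, 11, 6], [4, 6, 6, 7]]
A^5 = [[2, 6, 11, 6], [6, 12, 17, 13], [11, 17, 14, 17], [6, 13, 17, 12]]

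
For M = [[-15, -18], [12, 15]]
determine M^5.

tr M = 0 and det M = -9, so the characteristic polynomial is λ² − (0)λ + (-9) with roots 3 and -3.
Eigenvectors give P = [[-1, 3], [1, -2]] with P⁻¹ = [[2, 3], [1, 1]], and M = P·diag(3, -3)·P⁻¹.
Then M^5 = P·diag(243, -243)·P⁻¹ = [[-243, -729], [243, 486]] · [[2, 3], [1, 1]] = [[-1215, -1458], [972, 1215]].

[[-1215, -1458], [972, 1215]]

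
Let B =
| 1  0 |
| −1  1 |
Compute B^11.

B = I + N where N = [[0, 0], [−1, 0]] is strictly lower-triangular, so N^2 = 0.
(I + N)^11 = I + 11·N = [[1, 0], [−11, 1]].

[[1, 0], [−11, 1]]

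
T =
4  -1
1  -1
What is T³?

[[57, -12], [12, -3]]

T² = [[15, -3], [3, 0]]
T³ = [[57, -12], [12, -3]]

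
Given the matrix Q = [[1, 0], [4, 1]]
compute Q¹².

Q = I + N where N = [[0, 0], [4, 0]] is strictly lower-triangular, so N² = 0.
(I + N)¹² = I + 12·N = [[1, 0], [48, 1]].

[[1, 0], [48, 1]]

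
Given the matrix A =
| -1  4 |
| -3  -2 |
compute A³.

[[47, -20], [15, 52]]

A² = [[-11, -12], [9, -8]]
A³ = [[47, -20], [15, 52]]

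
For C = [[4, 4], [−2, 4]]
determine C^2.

[[8, 32], [−16, 8]]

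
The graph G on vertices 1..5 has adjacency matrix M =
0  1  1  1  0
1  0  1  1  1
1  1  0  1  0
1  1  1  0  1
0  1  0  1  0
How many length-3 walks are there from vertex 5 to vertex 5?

2

The number of length-3 walks from vertex 5 to vertex 5 is entry (5,5) of M^3, where M is the adjacency matrix.
M^2 = [[3, 2, 2, 2, 2], [2, 4, 2, 3, 1], [2, 2, 3, 2, 2], [2, 3, 2, 4, 1], [2, 1, 2, 1, 2]]
M^3 = [[6, 9, 7, 9, 4], [9, 8, 9, 9, 7], [7, 9, 6, 9, 4], [9, 9, 9, 8, 7], [4, 7, 4, 7, 2]]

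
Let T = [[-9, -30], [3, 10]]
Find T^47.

[[-9, -30], [3, 10]]

T² = T (a projection; rank 1, trace 1), so T^47 = T.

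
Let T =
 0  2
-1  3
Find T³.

tr T = 3 and det T = 2, so the characteristic polynomial is λ² − (3)λ + (2) with roots 1 and 2.
Eigenvectors give P = [[2, 1], [1, 1]] with P⁻¹ = [[1, -1], [-1, 2]], and T = P·diag(1, 2)·P⁻¹.
Then T³ = P·diag(1, 8)·P⁻¹ = [[2, 8], [1, 8]] · [[1, -1], [-1, 2]] = [[-6, 14], [-7, 15]].

[[-6, 14], [-7, 15]]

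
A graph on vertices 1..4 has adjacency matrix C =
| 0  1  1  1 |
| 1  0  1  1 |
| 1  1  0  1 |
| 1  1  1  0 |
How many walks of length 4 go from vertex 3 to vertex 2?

20

The number of length-4 walks from vertex 3 to vertex 2 is entry (3,2) of C⁴, where C is the adjacency matrix.
C² = [[3, 2, 2, 2], [2, 3, 2, 2], [2, 2, 3, 2], [2, 2, 2, 3]]
C³ = [[6, 7, 7, 7], [7, 6, 7, 7], [7, 7, 6, 7], [7, 7, 7, 6]]
C⁴ = [[21, 20, 20, 20], [20, 21, 20, 20], [20, 20, 21, 20], [20, 20, 20, 21]]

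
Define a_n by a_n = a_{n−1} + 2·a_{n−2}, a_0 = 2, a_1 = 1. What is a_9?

511

With companion matrix A = [[1, 2], [1, 0]], [a_n, a_{n−1}]ᵀ = A·[a_{n−1}, a_{n−2}]ᵀ, so [a_9, a_8]ᵀ = A⁸·[a_1, a_0]ᵀ.
A⁸ = [[171, 170], [85, 86]], giving [a_9, a_8]ᵀ = [[511], [257]].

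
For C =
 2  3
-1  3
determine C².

[[1, 15], [-5, 6]]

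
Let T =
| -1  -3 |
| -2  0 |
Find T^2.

[[7, 3], [2, 6]]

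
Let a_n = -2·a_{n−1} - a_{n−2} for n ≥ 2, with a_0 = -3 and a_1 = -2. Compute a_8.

With companion matrix C = [[-2, -1], [1, 0]], [a_n, a_{n−1}]ᵀ = C·[a_{n−1}, a_{n−2}]ᵀ, so [a_8, a_7]ᵀ = C⁷·[a_1, a_0]ᵀ.
C⁷ = [[-8, -7], [7, 6]], giving [a_8, a_7]ᵀ = [[37], [-32]].

37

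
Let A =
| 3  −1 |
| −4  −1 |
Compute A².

[[13, −2], [−8, 5]]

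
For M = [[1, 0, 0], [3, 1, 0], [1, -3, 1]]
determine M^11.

M = I + N where N = [[0, 0, 0], [3, 0, 0], [1, -3, 0]] is strictly lower-triangular, so N^3 = 0.
(I + N)^11 = I + 11·N + 55·N^2 = [[1, 0, 0], [33, 1, 0], [-484, -33, 1]].

[[1, 0, 0], [33, 1, 0], [-484, -33, 1]]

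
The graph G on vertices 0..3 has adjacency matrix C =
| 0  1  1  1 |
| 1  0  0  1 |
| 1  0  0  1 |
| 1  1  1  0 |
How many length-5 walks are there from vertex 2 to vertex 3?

29

The number of length-5 walks from vertex 2 to vertex 3 is entry (2,3) of C^5, where C is the adjacency matrix.
C^2 = [[3, 1, 1, 2], [1, 2, 2, 1], [1, 2, 2, 1], [2, 1, 1, 3]]
C^3 = [[4, 5, 5, 5], [5, 2, 2, 5], [5, 2, 2, 5], [5, 5, 5, 4]]
C^4 = [[15, 9, 9, 14], [9, 10, 10, 9], [9, 10, 10, 9], [14, 9, 9, 15]]
C^5 = [[32, 29, 29, 33], [29, 18, 18, 29], [29, 18, 18, 29], [33, 29, 29, 32]]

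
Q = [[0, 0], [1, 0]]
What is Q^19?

[[0, 0], [0, 0]]

Q is strictly triangular, hence nilpotent: Q^2 = 0, so Q^19 = 0.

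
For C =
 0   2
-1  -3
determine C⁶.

tr C = -3 and det C = 2, so the characteristic polynomial is λ² − (-3)λ + (2) with roots -1 and -2.
Eigenvectors give P = [[-2, -1], [1, 1]] with P⁻¹ = [[-1, -1], [1, 2]], and C = P·diag(-1, -2)·P⁻¹.
Then C⁶ = P·diag(1, 64)·P⁻¹ = [[-2, -64], [1, 64]] · [[-1, -1], [1, 2]] = [[-62, -126], [63, 127]].

[[-62, -126], [63, 127]]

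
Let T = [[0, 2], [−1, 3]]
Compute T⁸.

tr T = 3 and det T = 2, so the characteristic polynomial is λ² − (3)λ + (2) with roots 1 and 2.
Eigenvectors give P = [[−2, −1], [−1, −1]] with P⁻¹ = [[−1, 1], [1, −2]], and T = P·diag(1, 2)·P⁻¹.
Then T⁸ = P·diag(1, 256)·P⁻¹ = [[−2, −256], [−1, −256]] · [[−1, 1], [1, −2]] = [[−254, 510], [−255, 511]].

[[−254, 510], [−255, 511]]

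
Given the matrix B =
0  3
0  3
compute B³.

[[0, 27], [0, 27]]

B² = [[0, 9], [0, 9]]
B³ = [[0, 27], [0, 27]]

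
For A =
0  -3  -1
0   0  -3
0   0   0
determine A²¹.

[[0, 0, 0], [0, 0, 0], [0, 0, 0]]

A is strictly triangular, hence nilpotent: A³ = 0, so A²¹ = 0.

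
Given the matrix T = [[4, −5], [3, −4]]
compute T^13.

T² = I (check: tr T = 0 and det T = −1), so T^13 = T since 13 is odd.

[[4, −5], [3, −4]]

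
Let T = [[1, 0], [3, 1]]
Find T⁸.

[[1, 0], [24, 1]]

T = I + N where N = [[0, 0], [3, 0]] is strictly lower-triangular, so N² = 0.
(I + N)⁸ = I + 8·N = [[1, 0], [24, 1]].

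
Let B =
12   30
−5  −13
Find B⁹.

tr B = −1 and det B = −6, so the characteristic polynomial is λ² − (−1)λ + (−6) with roots 2 and −3.
Eigenvectors give P = [[−3, −2], [1, 1]] with P⁻¹ = [[−1, −2], [1, 3]], and B = P·diag(2, −3)·P⁻¹.
Then B⁹ = P·diag(512, −19683)·P⁻¹ = [[−1536, 39366], [512, −19683]] · [[−1, −2], [1, 3]] = [[40902, 121170], [−20195, −60073]].

[[40902, 121170], [−20195, −60073]]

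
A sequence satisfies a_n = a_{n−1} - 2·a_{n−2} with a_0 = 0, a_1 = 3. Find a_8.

With companion matrix B = [[1, -2], [1, 0]], [a_n, a_{n−1}]ᵀ = B·[a_{n−1}, a_{n−2}]ᵀ, so [a_8, a_7]ᵀ = B^7·[a_1, a_0]ᵀ.
B^7 = [[-3, -14], [7, -10]], giving [a_8, a_7]ᵀ = [[-9], [21]].

-9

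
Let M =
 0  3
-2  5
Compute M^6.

[[-1266, 1995], [-1330, 2059]]

tr M = 5 and det M = 6, so the characteristic polynomial is λ² − (5)λ + (6) with roots 3 and 2.
Eigenvectors give P = [[1, -3], [1, -2]] with P⁻¹ = [[-2, 3], [-1, 1]], and M = P·diag(3, 2)·P⁻¹.
Then M^6 = P·diag(729, 64)·P⁻¹ = [[729, -192], [729, -128]] · [[-2, 3], [-1, 1]] = [[-1266, 1995], [-1330, 2059]].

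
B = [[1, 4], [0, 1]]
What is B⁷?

[[1, 28], [0, 1]]

B = I + N where N = [[0, 4], [0, 0]] is strictly upper-triangular, so N² = 0.
(I + N)⁷ = I + 7·N = [[1, 28], [0, 1]].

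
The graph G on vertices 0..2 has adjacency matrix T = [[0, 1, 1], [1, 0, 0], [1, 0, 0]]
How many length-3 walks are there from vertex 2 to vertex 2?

0

The number of length-3 walks from vertex 2 to vertex 2 is entry (2,2) of T^3, where T is the adjacency matrix.
T^2 = [[2, 0, 0], [0, 1, 1], [0, 1, 1]]
T^3 = [[0, 2, 2], [2, 0, 0], [2, 0, 0]]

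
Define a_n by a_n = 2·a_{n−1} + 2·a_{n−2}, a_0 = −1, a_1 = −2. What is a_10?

−18272

With companion matrix T = [[2, 2], [1, 0]], [a_n, a_{n−1}]ᵀ = T·[a_{n−1}, a_{n−2}]ᵀ, so [a_10, a_9]ᵀ = T^9·[a_1, a_0]ᵀ.
T^9 = [[6688, 4896], [2448, 1792]], giving [a_10, a_9]ᵀ = [[−18272], [−6688]].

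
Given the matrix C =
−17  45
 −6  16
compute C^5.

tr C = −1 and det C = −2, so the characteristic polynomial is λ² − (−1)λ + (−2) with roots 1 and −2.
Eigenvectors give P = [[−5, 3], [−2, 1]] with P⁻¹ = [[1, −3], [2, −5]], and C = P·diag(1, −2)·P⁻¹.
Then C^5 = P·diag(1, −32)·P⁻¹ = [[−5, −96], [−2, −32]] · [[1, −3], [2, −5]] = [[−197, 495], [−66, 166]].

[[−197, 495], [−66, 166]]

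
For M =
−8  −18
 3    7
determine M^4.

tr M = −1 and det M = −2, so the characteristic polynomial is λ² − (−1)λ + (−2) with roots −2 and 1.
Eigenvectors give P = [[−3, 2], [1, −1]] with P⁻¹ = [[−1, −2], [−1, −3]], and M = P·diag(−2, 1)·P⁻¹.
Then M^4 = P·diag(16, 1)·P⁻¹ = [[−48, 2], [16, −1]] · [[−1, −2], [−1, −3]] = [[46, 90], [−15, −29]].

[[46, 90], [−15, −29]]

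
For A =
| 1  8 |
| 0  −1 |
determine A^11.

A² = I (check: tr A = 0 and det A = −1), so A^11 = A since 11 is odd.

[[1, 8], [0, −1]]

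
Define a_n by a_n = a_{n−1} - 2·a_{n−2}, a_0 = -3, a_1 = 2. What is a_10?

-124

With companion matrix M = [[1, -2], [1, 0]], [a_n, a_{n−1}]ᵀ = M·[a_{n−1}, a_{n−2}]ᵀ, so [a_10, a_9]ᵀ = M⁹·[a_1, a_0]ᵀ.
M⁹ = [[-11, 34], [-17, 6]], giving [a_10, a_9]ᵀ = [[-124], [-52]].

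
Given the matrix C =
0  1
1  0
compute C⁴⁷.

C² = I (check: tr C = 0 and det C = -1), so C⁴⁷ = C since 47 is odd.

[[0, 1], [1, 0]]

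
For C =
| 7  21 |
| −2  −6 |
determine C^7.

C² = C (a projection; rank 1, trace 1), so C^7 = C.

[[7, 21], [−2, −6]]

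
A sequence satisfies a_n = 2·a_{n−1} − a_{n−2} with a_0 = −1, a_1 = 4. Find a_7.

34

With companion matrix A = [[2, −1], [1, 0]], [a_n, a_{n−1}]ᵀ = A·[a_{n−1}, a_{n−2}]ᵀ, so [a_7, a_6]ᵀ = A⁶·[a_1, a_0]ᵀ.
A⁶ = [[7, −6], [6, −5]], giving [a_7, a_6]ᵀ = [[34], [29]].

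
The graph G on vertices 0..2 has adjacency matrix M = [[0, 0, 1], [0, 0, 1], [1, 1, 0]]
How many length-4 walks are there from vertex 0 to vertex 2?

0

The number of length-4 walks from vertex 0 to vertex 2 is entry (0,2) of M⁴, where M is the adjacency matrix.
M² = [[1, 1, 0], [1, 1, 0], [0, 0, 2]]
M³ = [[0, 0, 2], [0, 0, 2], [2, 2, 0]]
M⁴ = [[2, 2, 0], [2, 2, 0], [0, 0, 4]]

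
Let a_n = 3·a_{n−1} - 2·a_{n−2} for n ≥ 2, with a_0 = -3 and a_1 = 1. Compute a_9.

With companion matrix B = [[3, -2], [1, 0]], [a_n, a_{n−1}]ᵀ = B·[a_{n−1}, a_{n−2}]ᵀ, so [a_9, a_8]ᵀ = B⁸·[a_1, a_0]ᵀ.
B⁸ = [[511, -510], [255, -254]], giving [a_9, a_8]ᵀ = [[2041], [1017]].

2041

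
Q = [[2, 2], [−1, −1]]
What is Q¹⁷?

Q² = Q (a projection; rank 1, trace 1), so Q¹⁷ = Q.

[[2, 2], [−1, −1]]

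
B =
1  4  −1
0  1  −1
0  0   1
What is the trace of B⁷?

B = I + N where N = [[0, 4, −1], [0, 0, −1], [0, 0, 0]] is strictly upper-triangular, so N³ = 0.
(I + N)⁷ = I + 7·N + 21·N² = [[1, 28, −91], [0, 1, −7], [0, 0, 1]].

3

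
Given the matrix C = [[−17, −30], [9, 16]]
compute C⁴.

tr C = −1 and det C = −2, so the characteristic polynomial is λ² − (−1)λ + (−2) with roots 1 and −2.
Eigenvectors give P = [[−5, −2], [3, 1]] with P⁻¹ = [[1, 2], [−3, −5]], and C = P·diag(1, −2)·P⁻¹.
Then C⁴ = P·diag(1, 16)·P⁻¹ = [[−5, −32], [3, 16]] · [[1, 2], [−3, −5]] = [[91, 150], [−45, −74]].

[[91, 150], [−45, −74]]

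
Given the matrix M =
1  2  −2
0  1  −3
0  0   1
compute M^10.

M = I + N where N = [[0, 2, −2], [0, 0, −3], [0, 0, 0]] is strictly upper-triangular, so N^3 = 0.
(I + N)^10 = I + 10·N + 45·N^2 = [[1, 20, −290], [0, 1, −30], [0, 0, 1]].

[[1, 20, −290], [0, 1, −30], [0, 0, 1]]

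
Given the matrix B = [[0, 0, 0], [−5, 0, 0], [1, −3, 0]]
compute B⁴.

[[0, 0, 0], [0, 0, 0], [0, 0, 0]]

B is strictly triangular, hence nilpotent: B³ = 0, so B⁴ = 0.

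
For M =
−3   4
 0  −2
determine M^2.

[[9, −20], [0, 4]]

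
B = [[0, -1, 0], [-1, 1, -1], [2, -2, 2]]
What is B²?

[[1, -1, 1], [-3, 4, -3], [6, -8, 6]]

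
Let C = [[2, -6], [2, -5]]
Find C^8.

tr C = -3 and det C = 2, so the characteristic polynomial is λ² − (-3)λ + (2) with roots -2 and -1.
Eigenvectors give P = [[-3, 2], [-2, 1]] with P⁻¹ = [[1, -2], [2, -3]], and C = P·diag(-2, -1)·P⁻¹.
Then C^8 = P·diag(256, 1)·P⁻¹ = [[-768, 2], [-512, 1]] · [[1, -2], [2, -3]] = [[-764, 1530], [-510, 1021]].

[[-764, 1530], [-510, 1021]]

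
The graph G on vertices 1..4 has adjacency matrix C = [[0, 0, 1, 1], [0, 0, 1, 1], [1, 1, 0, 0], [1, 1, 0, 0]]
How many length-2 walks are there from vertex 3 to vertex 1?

The number of length-2 walks from vertex 3 to vertex 1 is entry (3,1) of C^2, where C is the adjacency matrix.
C^2 = [[2, 2, 0, 0], [2, 2, 0, 0], [0, 0, 2, 2], [0, 0, 2, 2]]

0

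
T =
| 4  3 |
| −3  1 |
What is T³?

[[−17, 36], [−36, −53]]

T² = [[7, 15], [−15, −8]]
T³ = [[−17, 36], [−36, −53]]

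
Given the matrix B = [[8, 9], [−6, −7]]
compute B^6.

tr B = 1 and det B = −2, so the characteristic polynomial is λ² − (1)λ + (−2) with roots −1 and 2.
Eigenvectors give P = [[1, −3], [−1, 2]] with P⁻¹ = [[−2, −3], [−1, −1]], and B = P·diag(−1, 2)·P⁻¹.
Then B^6 = P·diag(1, 64)·P⁻¹ = [[1, −192], [−1, 128]] · [[−2, −3], [−1, −1]] = [[190, 189], [−126, −125]].

[[190, 189], [−126, −125]]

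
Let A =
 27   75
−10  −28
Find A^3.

[[183, 525], [−70, −202]]

tr A = −1 and det A = −6, so the characteristic polynomial is λ² − (−1)λ + (−6) with roots 2 and −3.
Eigenvectors give P = [[−3, −5], [1, 2]] with P⁻¹ = [[−2, −5], [1, 3]], and A = P·diag(2, −3)·P⁻¹.
Then A^3 = P·diag(8, −27)·P⁻¹ = [[−24, 135], [8, −54]] · [[−2, −5], [1, 3]] = [[183, 525], [−70, −202]].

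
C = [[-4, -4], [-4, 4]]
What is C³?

[[-128, -128], [-128, 128]]

C² = [[32, 0], [0, 32]]
C³ = [[-128, -128], [-128, 128]]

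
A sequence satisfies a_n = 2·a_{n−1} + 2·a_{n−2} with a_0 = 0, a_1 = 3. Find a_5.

With companion matrix C = [[2, 2], [1, 0]], [a_n, a_{n−1}]ᵀ = C·[a_{n−1}, a_{n−2}]ᵀ, so [a_5, a_4]ᵀ = C⁴·[a_1, a_0]ᵀ.
C⁴ = [[44, 32], [16, 12]], giving [a_5, a_4]ᵀ = [[132], [48]].

132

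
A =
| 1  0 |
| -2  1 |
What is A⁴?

A = I + N where N = [[0, 0], [-2, 0]] is strictly lower-triangular, so N² = 0.
(I + N)⁴ = I + 4·N = [[1, 0], [-8, 1]].

[[1, 0], [-8, 1]]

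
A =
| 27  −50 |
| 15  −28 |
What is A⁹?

[[101487, −201950], [60585, −120658]]

tr A = −1 and det A = −6, so the characteristic polynomial is λ² − (−1)λ + (−6) with roots −3 and 2.
Eigenvectors give P = [[−5, 2], [−3, 1]] with P⁻¹ = [[1, −2], [3, −5]], and A = P·diag(−3, 2)·P⁻¹.
Then A⁹ = P·diag(−19683, 512)·P⁻¹ = [[98415, 1024], [59049, 512]] · [[1, −2], [3, −5]] = [[101487, −201950], [60585, −120658]].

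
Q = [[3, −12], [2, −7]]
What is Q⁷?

[[4371, −13116], [2186, −6559]]

tr Q = −4 and det Q = 3, so the characteristic polynomial is λ² − (−4)λ + (3) with roots −3 and −1.
Eigenvectors give P = [[−2, 3], [−1, 1]] with P⁻¹ = [[1, −3], [1, −2]], and Q = P·diag(−3, −1)·P⁻¹.
Then Q⁷ = P·diag(−2187, −1)·P⁻¹ = [[4374, −3], [2187, −1]] · [[1, −3], [1, −2]] = [[4371, −13116], [2186, −6559]].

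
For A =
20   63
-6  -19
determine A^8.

[[1786, 5355], [-510, -1529]]

tr A = 1 and det A = -2, so the characteristic polynomial is λ² − (1)λ + (-2) with roots 2 and -1.
Eigenvectors give P = [[7, -3], [-2, 1]] with P⁻¹ = [[1, 3], [2, 7]], and A = P·diag(2, -1)·P⁻¹.
Then A^8 = P·diag(256, 1)·P⁻¹ = [[1792, -3], [-512, 1]] · [[1, 3], [2, 7]] = [[1786, 5355], [-510, -1529]].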